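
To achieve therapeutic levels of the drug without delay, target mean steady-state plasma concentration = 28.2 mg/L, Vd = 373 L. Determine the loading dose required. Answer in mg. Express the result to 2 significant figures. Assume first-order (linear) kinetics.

11000 mg

LD = Css × Vd = 28.2 × 373 = 10520 mg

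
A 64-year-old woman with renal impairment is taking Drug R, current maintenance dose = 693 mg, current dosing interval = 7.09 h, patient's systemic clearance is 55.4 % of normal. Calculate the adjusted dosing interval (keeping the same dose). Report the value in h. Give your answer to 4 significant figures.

12.80 h

To keep the same average steady-state level, dosing rate must scale with clearance.
CL ratio = 55.4 / 100 = 0.5540
New interval (same dose) = 7.09 / 0.5540 = 12.80 h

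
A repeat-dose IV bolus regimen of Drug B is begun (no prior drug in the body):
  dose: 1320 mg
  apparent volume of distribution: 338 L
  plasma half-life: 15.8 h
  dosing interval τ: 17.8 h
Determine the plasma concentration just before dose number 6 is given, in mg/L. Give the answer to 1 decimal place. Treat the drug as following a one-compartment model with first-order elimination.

3.2 mg/L

C₀ per dose = Dose / Vd = 1320 / 338 = 3.905 mg/L
k = ln2 / t½ = 0.693147 / 15.8 = 0.04387 h⁻¹
Fraction remaining after one interval: r = e^(−kτ) = e^(−0.04387 × 17.8) = 0.4580
Before dose 6, 5 doses have been given (aged 1τ, 2τ, 3τ, 4τ, 5τ).
C_trough = C₀ × (r + r² + … + r^5) = C₀ × r(1−r^5)/(1−r)
        = 3.905 × 0.4580 × (1 − 0.02015) / (1 − 0.4580) = 3.233 mg/L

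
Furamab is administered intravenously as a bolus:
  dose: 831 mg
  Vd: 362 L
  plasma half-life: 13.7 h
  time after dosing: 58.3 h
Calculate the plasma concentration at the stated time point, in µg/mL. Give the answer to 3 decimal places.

C₀ = Dose / Vd = 831.0 / 362 = 2.296 mg/L
k = ln2 / t½ = 0.693147 / 13.7 = 0.05059 h⁻¹
C = C₀ · e^(−k·t) = 2.296 × e^(−0.05059 × 58.3)
  = 2.296 × 0.05237 = 0.1202 mg/L
(0.1202 mg/L = 0.1202 µg/mL)

0.120 µg/mL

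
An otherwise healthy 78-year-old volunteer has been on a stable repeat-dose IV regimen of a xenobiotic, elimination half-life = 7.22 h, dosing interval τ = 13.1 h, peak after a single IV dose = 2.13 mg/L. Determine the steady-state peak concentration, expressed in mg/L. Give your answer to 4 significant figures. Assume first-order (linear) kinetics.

2.976 mg/L

k = ln2 / t½ = 0.693147 / 7.22 = 0.09600 h⁻¹
e^(−kτ) = e^(−0.09600 × 13.1) = 0.2843
Accumulation ratio R = 1 / (1 − e^(−kτ)) = 1 / (1 − 0.2843) = 1.397
Steady-state peak = C₀ × R = 2.13 × 1.397 = 2.976 mg/L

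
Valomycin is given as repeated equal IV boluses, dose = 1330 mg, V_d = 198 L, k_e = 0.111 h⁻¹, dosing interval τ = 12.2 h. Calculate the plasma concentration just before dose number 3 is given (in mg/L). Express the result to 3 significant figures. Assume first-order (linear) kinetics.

C₀ per dose = Dose / Vd = 1330 / 198 = 6.717 mg/L
Fraction remaining after one interval: r = e^(−kτ) = e^(−0.1110 × 12.2) = 0.2582
Before dose 3, 2 doses have been given (aged 1τ, 2τ).
C_trough = C₀ × (r + r²) = 6.717 × (0.2582 + 0.06667) = 2.182 mg/L

2.18 mg/L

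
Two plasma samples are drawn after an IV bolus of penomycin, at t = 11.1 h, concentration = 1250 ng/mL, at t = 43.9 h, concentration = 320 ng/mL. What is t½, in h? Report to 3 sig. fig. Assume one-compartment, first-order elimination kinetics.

k = ln(C₁/C₂) / (t₂ − t₁) = ln(1250/320) / (43.9 − 11.1)
  = 1.363 / 32.80 = 0.04155 h⁻¹
t½ = ln2 / k = 0.693147 / 0.04155 = 16.68 h

16.7 h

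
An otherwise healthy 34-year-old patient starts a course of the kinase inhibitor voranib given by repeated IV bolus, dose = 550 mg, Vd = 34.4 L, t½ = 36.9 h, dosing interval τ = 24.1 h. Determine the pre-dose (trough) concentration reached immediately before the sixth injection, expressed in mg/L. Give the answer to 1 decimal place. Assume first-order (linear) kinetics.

C₀ per dose = Dose / Vd = 550 / 34.4 = 15.99 mg/L
k = ln2 / t½ = 0.693147 / 36.9 = 0.01878 h⁻¹
Fraction remaining after one interval: r = e^(−kτ) = e^(−0.01878 × 24.1) = 0.6360
Before dose 6, 5 doses have been given (aged 1τ, 2τ, 3τ, 4τ, 5τ).
C_trough = C₀ × (r + r² + … + r^5) = C₀ × r(1−r^5)/(1−r)
        = 15.99 × 0.6360 × (1 − 0.1041) / (1 − 0.6360) = 25.03 mg/L

25.0 mg/L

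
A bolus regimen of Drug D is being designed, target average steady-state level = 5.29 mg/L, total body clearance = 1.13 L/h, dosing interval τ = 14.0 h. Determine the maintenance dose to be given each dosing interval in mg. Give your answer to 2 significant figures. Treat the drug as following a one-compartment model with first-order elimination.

84 mg

At steady state, Dose/τ = Css × CL.
Dose = Css × CL × τ = 5.29 × 1.130 × 14.0 = 83.69 mg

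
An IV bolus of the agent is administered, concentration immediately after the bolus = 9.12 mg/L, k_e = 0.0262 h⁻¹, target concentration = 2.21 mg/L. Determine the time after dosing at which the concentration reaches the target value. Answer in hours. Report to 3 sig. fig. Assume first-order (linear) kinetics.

t = ln(C₀ / C) / k = ln(9.120 / 2.21) / 0.02620
  = ln(4.127) / 0.02620 = 1.418 / 0.02620 = 54.12 h

54.1 h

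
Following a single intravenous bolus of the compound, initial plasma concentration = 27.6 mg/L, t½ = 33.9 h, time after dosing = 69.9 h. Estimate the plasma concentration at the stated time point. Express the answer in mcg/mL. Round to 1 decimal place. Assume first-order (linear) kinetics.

k = ln2 / t½ = 0.693147 / 33.9 = 0.02045 h⁻¹
C = C₀ · e^(−k·t) = 27.60 × e^(−0.02045 × 69.9)
  = 27.60 × 0.2394 = 6.607 mg/L
(6.607 mg/L = 6.607 mcg/mL)

6.6 mcg/mL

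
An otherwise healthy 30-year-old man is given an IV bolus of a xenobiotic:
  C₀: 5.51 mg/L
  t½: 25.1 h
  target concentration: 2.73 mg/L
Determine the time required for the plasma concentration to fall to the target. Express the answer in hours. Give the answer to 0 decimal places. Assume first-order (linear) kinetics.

25 h

k = ln2 / t½ = 0.693147 / 25.1 = 0.02762 h⁻¹
t = ln(C₀ / C) / k = ln(5.510 / 2.73) / 0.02762
  = ln(2.018) / 0.02762 = 0.7021 / 0.02762 = 25.42 h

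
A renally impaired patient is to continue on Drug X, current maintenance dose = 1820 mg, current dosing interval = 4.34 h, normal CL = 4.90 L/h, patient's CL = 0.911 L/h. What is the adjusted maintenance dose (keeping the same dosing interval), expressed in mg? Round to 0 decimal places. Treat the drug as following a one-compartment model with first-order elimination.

To keep the same average steady-state level, dosing rate must scale with clearance.
CL ratio = 0.911 / 4.90 = 0.1859
New dose (same interval) = 1820 × 0.1859 = 338.3 mg

338 mg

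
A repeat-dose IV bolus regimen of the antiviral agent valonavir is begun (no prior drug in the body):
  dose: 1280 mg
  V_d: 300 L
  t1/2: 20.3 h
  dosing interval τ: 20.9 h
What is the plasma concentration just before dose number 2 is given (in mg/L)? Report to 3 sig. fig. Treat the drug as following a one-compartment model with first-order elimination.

C₀ per dose = Dose / Vd = 1280 / 300 = 4.267 mg/L
k = ln2 / t½ = 0.693147 / 20.3 = 0.03415 h⁻¹
Fraction remaining after one interval: r = e^(−kτ) = e^(−0.03415 × 20.9) = 0.4898
Before dose 2, 1 dose has been given (aged 1τ).
C_trough = C₀ × r = 4.267 × 0.4898 = 2.090 mg/L

2.09 mg/L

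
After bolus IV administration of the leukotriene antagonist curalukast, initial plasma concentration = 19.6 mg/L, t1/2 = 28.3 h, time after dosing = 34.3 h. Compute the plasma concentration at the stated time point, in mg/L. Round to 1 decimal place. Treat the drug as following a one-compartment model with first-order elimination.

8.5 mg/L

k = ln2 / t½ = 0.693147 / 28.3 = 0.02449 h⁻¹
C = C₀ · e^(−k·t) = 19.60 × e^(−0.02449 × 34.3)
  = 19.60 × 0.4317 = 8.461 mg/L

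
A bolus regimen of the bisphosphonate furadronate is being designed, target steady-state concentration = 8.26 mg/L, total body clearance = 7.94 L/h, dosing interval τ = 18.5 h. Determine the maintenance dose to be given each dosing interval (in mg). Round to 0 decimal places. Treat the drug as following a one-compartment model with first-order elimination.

1213 mg

At steady state, Dose/τ = Css × CL.
Dose = Css × CL × τ = 8.26 × 7.940 × 18.5 = 1213 mg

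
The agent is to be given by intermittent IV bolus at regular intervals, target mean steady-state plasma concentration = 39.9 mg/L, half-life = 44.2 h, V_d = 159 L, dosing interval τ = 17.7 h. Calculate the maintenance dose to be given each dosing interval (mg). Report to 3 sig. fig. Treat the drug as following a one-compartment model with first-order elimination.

k = ln2 / t½ = 0.693147 / 44.2 = 0.01568 h⁻¹
CL = k × Vd = 0.01568 × 159 = 2.493 L/h
At steady state, Dose/τ = Css × CL.
Dose = Css × CL × τ = 39.9 × 2.493 × 17.7 = 1761 mg

1760 mg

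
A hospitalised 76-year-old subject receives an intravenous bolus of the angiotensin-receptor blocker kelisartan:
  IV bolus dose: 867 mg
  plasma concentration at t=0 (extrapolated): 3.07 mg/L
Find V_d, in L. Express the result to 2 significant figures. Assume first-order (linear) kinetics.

Vd = Dose / C₀ = 867.0 / 3.07 = 282.4 L

280 L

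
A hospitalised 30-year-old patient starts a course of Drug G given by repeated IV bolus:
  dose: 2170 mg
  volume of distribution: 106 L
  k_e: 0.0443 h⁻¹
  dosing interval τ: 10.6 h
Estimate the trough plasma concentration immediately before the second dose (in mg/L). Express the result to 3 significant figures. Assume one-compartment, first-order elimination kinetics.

C₀ per dose = Dose / Vd = 2170 / 106 = 20.47 mg/L
Fraction remaining after one interval: r = e^(−kτ) = e^(−0.04430 × 10.6) = 0.6253
Before dose 2, 1 dose has been given (aged 1τ).
C_trough = C₀ × r = 20.47 × 0.6253 = 12.80 mg/L

12.8 mg/L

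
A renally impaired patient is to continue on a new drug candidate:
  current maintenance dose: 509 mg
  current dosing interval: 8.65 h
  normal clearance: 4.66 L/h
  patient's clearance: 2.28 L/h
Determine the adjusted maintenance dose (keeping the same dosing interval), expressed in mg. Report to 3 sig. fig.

249 mg

To keep the same average steady-state level, dosing rate must scale with clearance.
CL ratio = 2.28 / 4.66 = 0.4893
New dose (same interval) = 509 × 0.4893 = 249.1 mg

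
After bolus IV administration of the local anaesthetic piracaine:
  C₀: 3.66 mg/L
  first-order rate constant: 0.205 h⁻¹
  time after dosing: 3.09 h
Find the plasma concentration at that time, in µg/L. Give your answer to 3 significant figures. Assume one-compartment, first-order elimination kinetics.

1940 µg/L

C = C₀ · e^(−k·t) = 3.660 × e^(−0.2050 × 3.09)
  = 3.660 × 0.5308 = 1.943 mg/L
Convert: 1.943 mg/L × 1000 = 1943 µg/L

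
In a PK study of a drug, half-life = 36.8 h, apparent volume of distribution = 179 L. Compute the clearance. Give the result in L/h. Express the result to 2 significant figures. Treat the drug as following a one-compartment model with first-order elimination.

k = ln2 / t½ = 0.693147 / 36.8 = 0.01884 h⁻¹
CL = k × Vd = 0.01884 × 179 = 3.372 L/h

3.4 L/h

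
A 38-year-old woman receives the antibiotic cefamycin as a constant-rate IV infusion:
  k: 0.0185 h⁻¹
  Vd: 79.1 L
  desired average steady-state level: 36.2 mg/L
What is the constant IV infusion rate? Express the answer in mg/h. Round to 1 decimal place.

CL = k × Vd = 0.01850 × 79.1 = 1.463 L/h
At steady state, infusion rate R₀ = Css × CL = 36.2 × 1.463 = 52.96 mg/h

53.0 mg/h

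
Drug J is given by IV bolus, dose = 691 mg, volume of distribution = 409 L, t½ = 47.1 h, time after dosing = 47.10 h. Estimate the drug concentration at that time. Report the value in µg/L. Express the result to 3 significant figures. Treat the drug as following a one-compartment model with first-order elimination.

C₀ = Dose / Vd = 691.0 / 409 = 1.689 mg/L
k = ln2 / t½ = 0.693147 / 47.1 = 0.01472 h⁻¹
t / t½ = 47.10 / 47.1 = 1 half-lives
C = C₀ × (1/2)^1 = 1.689 × 0.5000 = 0.8445 mg/L
Convert: 0.8445 mg/L × 1000 = 844.5 µg/L

845 µg/L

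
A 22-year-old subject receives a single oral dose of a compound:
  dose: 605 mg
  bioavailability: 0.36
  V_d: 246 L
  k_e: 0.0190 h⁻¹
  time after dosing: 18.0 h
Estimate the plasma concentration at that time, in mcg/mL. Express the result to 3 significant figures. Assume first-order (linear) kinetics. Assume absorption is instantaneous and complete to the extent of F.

0.629 mcg/mL

Amount reaching circulation = F × Dose = 0.36 × 605.0 = 217.8 mg
C₀ = F·Dose / Vd = 217.8 / 246 = 0.8854 mg/L
C = C₀ · e^(−k·t) = 0.8854 × e^(−0.01900 × 18.0)
  = 0.8854 × 0.7103 = 0.6289 mg/L
(0.6289 mg/L = 0.6289 mcg/mL)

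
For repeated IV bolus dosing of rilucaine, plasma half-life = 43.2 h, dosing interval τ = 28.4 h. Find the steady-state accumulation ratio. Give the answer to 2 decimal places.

k = ln2 / t½ = 0.693147 / 43.2 = 0.01605 h⁻¹
e^(−kτ) = e^(−0.01605 × 28.4) = 0.6339
Accumulation ratio R = 1 / (1 − e^(−kτ)) = 1 / (1 − 0.6339) = 2.731

2.73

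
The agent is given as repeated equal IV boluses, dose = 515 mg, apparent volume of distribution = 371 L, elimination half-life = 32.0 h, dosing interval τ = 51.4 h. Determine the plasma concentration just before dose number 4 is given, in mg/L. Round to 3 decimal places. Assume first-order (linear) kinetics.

C₀ per dose = Dose / Vd = 515 / 371 = 1.388 mg/L
k = ln2 / t½ = 0.693147 / 32.0 = 0.02166 h⁻¹
Fraction remaining after one interval: r = e^(−kτ) = e^(−0.02166 × 51.4) = 0.3285
Before dose 4, 3 doses have been given (aged 1τ, 2τ, 3τ).
C_trough = C₀ × (r + r² + … + r^3) = C₀ × r(1−r^3)/(1−r)
        = 1.388 × 0.3285 × (1 − 0.03545) / (1 − 0.3285) = 0.6549 mg/L

0.655 mg/L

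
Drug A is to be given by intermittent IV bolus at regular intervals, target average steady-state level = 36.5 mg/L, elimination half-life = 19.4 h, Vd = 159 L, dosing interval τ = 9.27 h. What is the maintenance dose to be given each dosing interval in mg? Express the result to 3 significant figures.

k = ln2 / t½ = 0.693147 / 19.4 = 0.03573 h⁻¹
CL = k × Vd = 0.03573 × 159 = 5.681 L/h
At steady state, Dose/τ = Css × CL.
Dose = Css × CL × τ = 36.5 × 5.681 × 9.27 = 1922 mg

1920 mg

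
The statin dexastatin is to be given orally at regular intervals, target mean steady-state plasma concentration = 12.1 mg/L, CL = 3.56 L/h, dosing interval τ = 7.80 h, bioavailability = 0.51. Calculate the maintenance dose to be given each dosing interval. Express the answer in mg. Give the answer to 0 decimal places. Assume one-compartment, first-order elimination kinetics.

659 mg

At steady state, F × (Dose/τ) = Css × CL.
Dose = Css × CL × τ / F = 12.1 × 3.560 × 7.80 / 0.51 = 658.8 mg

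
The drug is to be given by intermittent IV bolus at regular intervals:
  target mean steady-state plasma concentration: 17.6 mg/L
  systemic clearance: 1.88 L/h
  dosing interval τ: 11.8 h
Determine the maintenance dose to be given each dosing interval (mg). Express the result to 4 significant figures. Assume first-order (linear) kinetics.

390.4 mg

At steady state, Dose/τ = Css × CL.
Dose = Css × CL × τ = 17.6 × 1.880 × 11.8 = 390.4 mg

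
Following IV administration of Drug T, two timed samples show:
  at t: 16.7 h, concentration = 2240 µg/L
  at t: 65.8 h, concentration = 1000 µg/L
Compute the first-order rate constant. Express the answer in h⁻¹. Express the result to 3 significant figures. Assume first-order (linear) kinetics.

0.0164 h⁻¹

k = ln(C₁/C₂) / (t₂ − t₁) = ln(2240/1000) / (65.8 − 16.7)
  = 0.8065 / 49.10 = 0.01643 h⁻¹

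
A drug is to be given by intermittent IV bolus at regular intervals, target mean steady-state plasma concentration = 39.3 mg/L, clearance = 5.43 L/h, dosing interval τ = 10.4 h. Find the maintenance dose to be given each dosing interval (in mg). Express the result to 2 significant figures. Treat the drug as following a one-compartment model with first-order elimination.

2200 mg

At steady state, Dose/τ = Css × CL.
Dose = Css × CL × τ = 39.3 × 5.430 × 10.4 = 2219 mg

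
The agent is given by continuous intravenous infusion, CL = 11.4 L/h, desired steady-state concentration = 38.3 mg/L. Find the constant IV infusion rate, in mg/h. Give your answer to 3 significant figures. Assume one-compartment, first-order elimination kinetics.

437 mg/h

At steady state, infusion rate R₀ = Css × CL = 38.3 × 11.40 = 436.6 mg/h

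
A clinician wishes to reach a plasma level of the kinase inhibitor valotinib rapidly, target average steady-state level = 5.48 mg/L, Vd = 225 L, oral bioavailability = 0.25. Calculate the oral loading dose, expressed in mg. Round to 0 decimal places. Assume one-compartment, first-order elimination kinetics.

LD = Css × Vd / F = 5.48 × 225 / 0.25 = 4932 mg

4932 mg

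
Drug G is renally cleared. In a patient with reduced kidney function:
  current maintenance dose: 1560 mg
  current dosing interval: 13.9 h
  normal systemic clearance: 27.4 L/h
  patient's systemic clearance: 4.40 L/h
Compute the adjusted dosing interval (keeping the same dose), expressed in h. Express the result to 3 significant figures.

To keep the same average steady-state level, dosing rate must scale with clearance.
CL ratio = 4.40 / 27.4 = 0.1606
New interval (same dose) = 13.9 / 0.1606 = 86.55 h

86.6 h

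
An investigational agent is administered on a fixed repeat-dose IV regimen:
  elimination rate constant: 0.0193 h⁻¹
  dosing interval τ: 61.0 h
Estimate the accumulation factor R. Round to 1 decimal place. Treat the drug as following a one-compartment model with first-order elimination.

e^(−kτ) = e^(−0.01930 × 61.0) = 0.3081
Accumulation ratio R = 1 / (1 − e^(−kτ)) = 1 / (1 − 0.3081) = 1.445

1.4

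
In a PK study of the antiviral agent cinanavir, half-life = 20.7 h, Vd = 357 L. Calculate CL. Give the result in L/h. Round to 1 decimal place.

12.0 L/h

k = ln2 / t½ = 0.693147 / 20.7 = 0.03349 h⁻¹
CL = k × Vd = 0.03349 × 357 = 11.96 L/h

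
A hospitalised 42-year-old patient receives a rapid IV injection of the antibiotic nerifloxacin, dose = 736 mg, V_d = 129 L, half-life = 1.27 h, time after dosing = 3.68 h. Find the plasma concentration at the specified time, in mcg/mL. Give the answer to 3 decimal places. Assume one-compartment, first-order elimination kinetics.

0.766 mcg/mL

C₀ = Dose / Vd = 736.0 / 129 = 5.705 mg/L
k = ln2 / t½ = 0.693147 / 1.27 = 0.5458 h⁻¹
C = C₀ · e^(−k·t) = 5.705 × e^(−0.5458 × 3.68)
  = 5.705 × 0.1342 = 0.7656 mg/L
(0.7656 mg/L = 0.7656 mcg/mL)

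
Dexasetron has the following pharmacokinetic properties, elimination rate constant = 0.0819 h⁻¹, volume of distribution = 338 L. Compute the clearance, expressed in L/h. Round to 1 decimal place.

27.7 L/h

CL = k × Vd = 0.0819 × 338 = 27.68 L/h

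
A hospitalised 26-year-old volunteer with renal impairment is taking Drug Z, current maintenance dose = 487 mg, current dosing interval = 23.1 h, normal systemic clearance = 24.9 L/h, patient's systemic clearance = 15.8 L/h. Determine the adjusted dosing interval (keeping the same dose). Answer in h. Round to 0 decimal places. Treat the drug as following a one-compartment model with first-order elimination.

36 h

To keep the same average steady-state level, dosing rate must scale with clearance.
CL ratio = 15.8 / 24.9 = 0.6345
New interval (same dose) = 23.1 / 0.6345 = 36.41 h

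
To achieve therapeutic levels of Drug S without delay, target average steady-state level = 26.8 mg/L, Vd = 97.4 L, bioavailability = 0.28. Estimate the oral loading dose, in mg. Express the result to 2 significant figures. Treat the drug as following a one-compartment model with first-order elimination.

LD = Css × Vd / F = 26.8 × 97.4 / 0.28 = 9323 mg

9300 mg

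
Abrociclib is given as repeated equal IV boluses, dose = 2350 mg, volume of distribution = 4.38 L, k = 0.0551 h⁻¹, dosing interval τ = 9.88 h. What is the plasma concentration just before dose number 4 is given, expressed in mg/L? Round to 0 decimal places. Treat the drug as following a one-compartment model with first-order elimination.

C₀ per dose = Dose / Vd = 2350 / 4.38 = 536.5 mg/L
Fraction remaining after one interval: r = e^(−kτ) = e^(−0.05510 × 9.88) = 0.5802
Before dose 4, 3 doses have been given (aged 1τ, 2τ, 3τ).
C_trough = C₀ × (r + r² + … + r^3) = C₀ × r(1−r^3)/(1−r)
        = 536.5 × 0.5802 × (1 − 0.1953) / (1 − 0.5802) = 596.7 mg/L

597 mg/L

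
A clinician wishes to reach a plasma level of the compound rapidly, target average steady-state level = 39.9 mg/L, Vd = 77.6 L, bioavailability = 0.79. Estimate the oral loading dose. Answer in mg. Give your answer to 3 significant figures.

3920 mg

LD = Css × Vd / F = 39.9 × 77.6 / 0.79 = 3919 mg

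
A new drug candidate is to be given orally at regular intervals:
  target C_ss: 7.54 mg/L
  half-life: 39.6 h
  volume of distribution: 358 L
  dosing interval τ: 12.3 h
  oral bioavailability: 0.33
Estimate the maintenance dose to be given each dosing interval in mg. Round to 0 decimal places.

1761 mg

k = ln2 / t½ = 0.693147 / 39.6 = 0.01750 h⁻¹
CL = k × Vd = 0.01750 × 358 = 6.265 L/h
At steady state, F × (Dose/τ) = Css × CL.
Dose = Css × CL × τ / F = 7.54 × 6.265 × 12.3 / 0.33 = 1761 mg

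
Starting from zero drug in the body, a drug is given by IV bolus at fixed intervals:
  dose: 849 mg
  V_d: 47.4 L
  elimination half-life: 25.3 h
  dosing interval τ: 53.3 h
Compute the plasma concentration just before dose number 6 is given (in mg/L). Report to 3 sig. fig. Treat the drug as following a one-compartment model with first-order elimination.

C₀ per dose = Dose / Vd = 849 / 47.4 = 17.91 mg/L
k = ln2 / t½ = 0.693147 / 25.3 = 0.02740 h⁻¹
Fraction remaining after one interval: r = e^(−kτ) = e^(−0.02740 × 53.3) = 0.2321
Before dose 6, 5 doses have been given (aged 1τ, 2τ, 3τ, 4τ, 5τ).
C_trough = C₀ × (r + r² + … + r^5) = C₀ × r(1−r^5)/(1−r)
        = 17.91 × 0.2321 × (1 − 0.0006736) / (1 − 0.2321) = 5.410 mg/L

5.41 mg/L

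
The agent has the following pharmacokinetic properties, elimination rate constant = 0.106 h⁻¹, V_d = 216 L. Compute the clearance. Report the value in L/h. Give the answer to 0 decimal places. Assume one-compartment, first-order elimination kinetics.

23 L/h

CL = k × Vd = 0.106 × 216 = 22.90 L/h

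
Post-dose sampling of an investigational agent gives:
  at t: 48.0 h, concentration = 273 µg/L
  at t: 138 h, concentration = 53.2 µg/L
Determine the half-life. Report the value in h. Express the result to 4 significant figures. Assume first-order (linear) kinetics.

38.15 h

k = ln(C₁/C₂) / (t₂ − t₁) = ln(273/53.2) / (138 − 48.0)
  = 1.635 / 90.00 = 0.01817 h⁻¹
t½ = ln2 / k = 0.693147 / 0.01817 = 38.15 h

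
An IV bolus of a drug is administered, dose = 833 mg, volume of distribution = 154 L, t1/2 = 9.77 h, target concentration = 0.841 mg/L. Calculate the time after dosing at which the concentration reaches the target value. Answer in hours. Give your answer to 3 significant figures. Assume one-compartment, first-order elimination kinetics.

C₀ = Dose / Vd = 833.0 / 154 = 5.409 mg/L
k = ln2 / t½ = 0.693147 / 9.77 = 0.07095 h⁻¹
t = ln(C₀ / C) / k = ln(5.409 / 0.841) / 0.07095
  = ln(6.432) / 0.07095 = 1.861 / 0.07095 = 26.23 h

26.2 h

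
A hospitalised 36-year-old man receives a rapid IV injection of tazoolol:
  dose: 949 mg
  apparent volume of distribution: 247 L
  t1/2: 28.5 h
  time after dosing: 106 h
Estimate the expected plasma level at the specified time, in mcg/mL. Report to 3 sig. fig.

C₀ = Dose / Vd = 949.0 / 247 = 3.842 mg/L
k = ln2 / t½ = 0.693147 / 28.5 = 0.02432 h⁻¹
C = C₀ · e^(−k·t) = 3.842 × e^(−0.02432 × 106)
  = 3.842 × 0.07593 = 0.2917 mg/L
(0.2917 mg/L = 0.2917 mcg/mL)

0.292 mcg/mL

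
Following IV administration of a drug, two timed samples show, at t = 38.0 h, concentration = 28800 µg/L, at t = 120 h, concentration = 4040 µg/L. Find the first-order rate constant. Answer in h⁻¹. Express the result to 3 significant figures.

k = ln(C₁/C₂) / (t₂ − t₁) = ln(28800/4040) / (120 − 38.0)
  = 1.964 / 82.00 = 0.02395 h⁻¹

0.0240 h⁻¹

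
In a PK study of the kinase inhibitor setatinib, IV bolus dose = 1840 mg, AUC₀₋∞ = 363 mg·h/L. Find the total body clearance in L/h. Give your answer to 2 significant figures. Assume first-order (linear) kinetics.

CL = Dose / AUC = 1840 / 363 = 5.069 L/h

5.1 L/h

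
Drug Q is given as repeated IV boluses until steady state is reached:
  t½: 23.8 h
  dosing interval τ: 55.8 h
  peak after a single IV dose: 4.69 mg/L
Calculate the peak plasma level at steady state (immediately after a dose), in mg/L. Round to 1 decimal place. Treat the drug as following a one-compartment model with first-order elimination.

k = ln2 / t½ = 0.693147 / 23.8 = 0.02912 h⁻¹
e^(−kτ) = e^(−0.02912 × 55.8) = 0.1969
Accumulation ratio R = 1 / (1 − e^(−kτ)) = 1 / (1 − 0.1969) = 1.245
Steady-state peak = C₀ × R = 4.69 × 1.245 = 5.839 mg/L

5.8 mg/L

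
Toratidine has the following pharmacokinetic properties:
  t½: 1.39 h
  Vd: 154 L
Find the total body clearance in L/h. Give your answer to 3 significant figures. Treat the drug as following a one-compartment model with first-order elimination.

76.8 L/h

k = ln2 / t½ = 0.693147 / 1.39 = 0.4987 h⁻¹
CL = k × Vd = 0.4987 × 154 = 76.80 L/h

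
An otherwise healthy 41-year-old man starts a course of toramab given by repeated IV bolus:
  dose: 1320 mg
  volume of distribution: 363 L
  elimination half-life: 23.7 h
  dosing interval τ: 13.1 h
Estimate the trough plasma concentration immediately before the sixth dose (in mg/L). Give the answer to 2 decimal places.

C₀ per dose = Dose / Vd = 1320 / 363 = 3.636 mg/L
k = ln2 / t½ = 0.693147 / 23.7 = 0.02925 h⁻¹
Fraction remaining after one interval: r = e^(−kτ) = e^(−0.02925 × 13.1) = 0.6817
Before dose 6, 5 doses have been given (aged 1τ, 2τ, 3τ, 4τ, 5τ).
C_trough = C₀ × (r + r² + … + r^5) = C₀ × r(1−r^5)/(1−r)
        = 3.636 × 0.6817 × (1 − 0.1472) / (1 − 0.6817) = 6.641 mg/L

6.64 mg/L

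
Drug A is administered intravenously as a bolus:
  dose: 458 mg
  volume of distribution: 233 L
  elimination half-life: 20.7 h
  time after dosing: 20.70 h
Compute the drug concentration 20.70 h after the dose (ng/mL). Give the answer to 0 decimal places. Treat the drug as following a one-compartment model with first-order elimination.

983 ng/mL

C₀ = Dose / Vd = 458.0 / 233 = 1.966 mg/L
k = ln2 / t½ = 0.693147 / 20.7 = 0.03349 h⁻¹
t / t½ = 20.70 / 20.7 = 1 half-lives
C = C₀ × (1/2)^1 = 1.966 × 0.5000 = 0.9830 mg/L
Convert: 0.9830 mg/L × 1000 = 983.0 ng/mL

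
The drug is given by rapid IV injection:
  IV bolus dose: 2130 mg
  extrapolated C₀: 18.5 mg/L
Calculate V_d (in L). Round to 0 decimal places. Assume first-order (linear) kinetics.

115 L

Vd = Dose / C₀ = 2130 / 18.5 = 115.1 L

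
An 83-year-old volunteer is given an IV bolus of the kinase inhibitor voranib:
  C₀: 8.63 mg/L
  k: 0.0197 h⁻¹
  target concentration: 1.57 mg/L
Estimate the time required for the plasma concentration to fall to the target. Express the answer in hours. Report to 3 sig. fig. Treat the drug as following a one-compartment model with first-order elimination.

t = ln(C₀ / C) / k = ln(8.630 / 1.57) / 0.01970
  = ln(5.497) / 0.01970 = 1.704 / 0.01970 = 86.50 h

86.5 h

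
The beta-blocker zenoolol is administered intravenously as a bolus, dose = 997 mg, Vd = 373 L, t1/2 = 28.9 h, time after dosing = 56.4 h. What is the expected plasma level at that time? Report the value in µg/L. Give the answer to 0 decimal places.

C₀ = Dose / Vd = 997.0 / 373 = 2.673 mg/L
k = ln2 / t½ = 0.693147 / 28.9 = 0.02398 h⁻¹
C = C₀ · e^(−k·t) = 2.673 × e^(−0.02398 × 56.4)
  = 2.673 × 0.2586 = 0.6912 mg/L
Convert: 0.6912 mg/L × 1000 = 691.2 µg/L

691 µg/L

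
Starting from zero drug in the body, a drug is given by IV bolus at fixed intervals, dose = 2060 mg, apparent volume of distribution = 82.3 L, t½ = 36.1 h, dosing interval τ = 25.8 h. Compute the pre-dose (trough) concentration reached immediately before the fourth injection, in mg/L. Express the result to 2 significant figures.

C₀ per dose = Dose / Vd = 2060 / 82.3 = 25.03 mg/L
k = ln2 / t½ = 0.693147 / 36.1 = 0.01920 h⁻¹
Fraction remaining after one interval: r = e^(−kτ) = e^(−0.01920 × 25.8) = 0.6094
Before dose 4, 3 doses have been given (aged 1τ, 2τ, 3τ).
C_trough = C₀ × (r + r² + … + r^3) = C₀ × r(1−r^3)/(1−r)
        = 25.03 × 0.6094 × (1 − 0.2263) / (1 − 0.6094) = 30.21 mg/L

30 mg/L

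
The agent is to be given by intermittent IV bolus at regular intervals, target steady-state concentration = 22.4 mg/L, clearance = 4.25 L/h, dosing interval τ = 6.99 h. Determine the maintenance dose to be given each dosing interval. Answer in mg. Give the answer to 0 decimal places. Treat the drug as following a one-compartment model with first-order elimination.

665 mg

At steady state, Dose/τ = Css × CL.
Dose = Css × CL × τ = 22.4 × 4.250 × 6.99 = 665.4 mg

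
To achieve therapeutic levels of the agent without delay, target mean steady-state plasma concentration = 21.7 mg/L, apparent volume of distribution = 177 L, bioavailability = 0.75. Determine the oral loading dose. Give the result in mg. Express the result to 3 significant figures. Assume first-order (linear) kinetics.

LD = Css × Vd / F = 21.7 × 177 / 0.75 = 5121 mg

5120 mg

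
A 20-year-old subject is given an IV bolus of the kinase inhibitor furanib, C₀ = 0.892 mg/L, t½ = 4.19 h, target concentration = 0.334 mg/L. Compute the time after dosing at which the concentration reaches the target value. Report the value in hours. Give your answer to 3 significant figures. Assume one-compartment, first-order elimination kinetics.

k = ln2 / t½ = 0.693147 / 4.19 = 0.1654 h⁻¹
t = ln(C₀ / C) / k = ln(0.8920 / 0.334) / 0.1654
  = ln(2.671) / 0.1654 = 0.9825 / 0.1654 = 5.940 h

5.94 h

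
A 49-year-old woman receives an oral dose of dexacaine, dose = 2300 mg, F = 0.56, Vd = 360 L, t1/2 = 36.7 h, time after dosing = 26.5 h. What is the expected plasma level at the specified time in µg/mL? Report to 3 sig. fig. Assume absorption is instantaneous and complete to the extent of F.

2.17 µg/mL

Amount reaching circulation = F × Dose = 0.56 × 2300 = 1288 mg
C₀ = F·Dose / Vd = 1288 / 360 = 3.578 mg/L
k = ln2 / t½ = 0.693147 / 36.7 = 0.01889 h⁻¹
C = C₀ · e^(−k·t) = 3.578 × e^(−0.01889 × 26.5)
  = 3.578 × 0.6062 = 2.169 mg/L
(2.169 mg/L = 2.169 µg/mL)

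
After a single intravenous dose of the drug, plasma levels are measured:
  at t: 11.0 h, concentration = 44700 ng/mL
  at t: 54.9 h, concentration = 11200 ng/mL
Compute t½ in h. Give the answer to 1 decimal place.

22.0 h

k = ln(C₁/C₂) / (t₂ − t₁) = ln(44700/11200) / (54.9 − 11.0)
  = 1.384 / 43.90 = 0.03153 h⁻¹
t½ = ln2 / k = 0.693147 / 0.03153 = 21.98 h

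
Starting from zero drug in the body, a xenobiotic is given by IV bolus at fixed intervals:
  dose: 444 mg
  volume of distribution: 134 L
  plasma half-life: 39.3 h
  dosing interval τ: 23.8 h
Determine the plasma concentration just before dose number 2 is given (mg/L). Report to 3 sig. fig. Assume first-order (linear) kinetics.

2.18 mg/L

C₀ per dose = Dose / Vd = 444 / 134 = 3.313 mg/L
k = ln2 / t½ = 0.693147 / 39.3 = 0.01764 h⁻¹
Fraction remaining after one interval: r = e^(−kτ) = e^(−0.01764 × 23.8) = 0.6572
Before dose 2, 1 dose has been given (aged 1τ).
C_trough = C₀ × r = 3.313 × 0.6572 = 2.177 mg/L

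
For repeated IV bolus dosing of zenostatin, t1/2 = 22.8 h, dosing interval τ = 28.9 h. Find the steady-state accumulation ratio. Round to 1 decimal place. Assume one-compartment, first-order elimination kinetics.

k = ln2 / t½ = 0.693147 / 22.8 = 0.03040 h⁻¹
e^(−kτ) = e^(−0.03040 × 28.9) = 0.4154
Accumulation ratio R = 1 / (1 − e^(−kτ)) = 1 / (1 − 0.4154) = 1.711

1.7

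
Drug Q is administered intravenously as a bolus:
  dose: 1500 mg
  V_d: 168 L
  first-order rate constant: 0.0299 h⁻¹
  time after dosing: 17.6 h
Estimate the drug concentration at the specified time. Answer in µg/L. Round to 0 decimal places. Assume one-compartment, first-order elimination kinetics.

5275 µg/L

C₀ = Dose / Vd = 1500 / 168 = 8.929 mg/L
C = C₀ · e^(−k·t) = 8.929 × e^(−0.02990 × 17.6)
  = 8.929 × 0.5908 = 5.275 mg/L
Convert: 5.275 mg/L × 1000 = 5275 µg/L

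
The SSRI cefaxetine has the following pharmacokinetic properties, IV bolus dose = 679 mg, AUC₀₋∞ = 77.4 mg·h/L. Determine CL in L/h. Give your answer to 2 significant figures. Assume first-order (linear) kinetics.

CL = Dose / AUC = 679 / 77.4 = 8.773 L/h

8.8 L/h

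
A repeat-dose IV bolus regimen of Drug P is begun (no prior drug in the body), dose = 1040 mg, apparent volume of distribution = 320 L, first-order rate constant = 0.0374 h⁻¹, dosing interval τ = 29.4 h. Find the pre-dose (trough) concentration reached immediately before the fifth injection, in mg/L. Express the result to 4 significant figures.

C₀ per dose = Dose / Vd = 1040 / 320 = 3.250 mg/L
Fraction remaining after one interval: r = e^(−kτ) = e^(−0.03740 × 29.4) = 0.3330
Before dose 5, 4 doses have been given (aged 1τ, 2τ, 3τ, 4τ).
C_trough = C₀ × (r + r² + … + r^4) = C₀ × r(1−r^4)/(1−r)
        = 3.250 × 0.3330 × (1 − 0.01230) / (1 − 0.3330) = 1.603 mg/L

1.603 mg/L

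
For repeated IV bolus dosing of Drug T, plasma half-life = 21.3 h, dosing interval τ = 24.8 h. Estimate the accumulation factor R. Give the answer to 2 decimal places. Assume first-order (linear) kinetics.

k = ln2 / t½ = 0.693147 / 21.3 = 0.03254 h⁻¹
e^(−kτ) = e^(−0.03254 × 24.8) = 0.4462
Accumulation ratio R = 1 / (1 − e^(−kτ)) = 1 / (1 − 0.4462) = 1.806

1.81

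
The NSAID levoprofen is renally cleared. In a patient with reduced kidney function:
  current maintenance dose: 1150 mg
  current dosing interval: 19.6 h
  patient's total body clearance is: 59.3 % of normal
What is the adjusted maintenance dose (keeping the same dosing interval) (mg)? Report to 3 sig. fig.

682 mg

To keep the same average steady-state level, dosing rate must scale with clearance.
CL ratio = 59.3 / 100 = 0.5930
New dose (same interval) = 1150 × 0.5930 = 682.0 mg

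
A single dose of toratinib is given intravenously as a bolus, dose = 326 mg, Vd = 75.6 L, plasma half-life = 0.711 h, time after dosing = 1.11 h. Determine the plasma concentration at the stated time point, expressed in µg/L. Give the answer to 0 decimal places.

1461 µg/L

C₀ = Dose / Vd = 326.0 / 75.6 = 4.312 mg/L
k = ln2 / t½ = 0.693147 / 0.711 = 0.9749 h⁻¹
C = C₀ · e^(−k·t) = 4.312 × e^(−0.9749 × 1.11)
  = 4.312 × 0.3389 = 1.461 mg/L
Convert: 1.461 mg/L × 1000 = 1461 µg/L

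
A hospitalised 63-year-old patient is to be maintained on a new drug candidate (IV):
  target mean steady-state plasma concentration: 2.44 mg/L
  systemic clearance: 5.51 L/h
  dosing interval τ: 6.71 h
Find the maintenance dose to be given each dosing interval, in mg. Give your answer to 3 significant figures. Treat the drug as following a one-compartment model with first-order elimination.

At steady state, Dose/τ = Css × CL.
Dose = Css × CL × τ = 2.44 × 5.510 × 6.71 = 90.21 mg

90.2 mg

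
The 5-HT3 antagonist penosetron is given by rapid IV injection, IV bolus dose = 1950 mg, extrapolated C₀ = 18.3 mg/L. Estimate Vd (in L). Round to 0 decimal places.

Vd = Dose / C₀ = 1950 / 18.3 = 106.6 L

107 L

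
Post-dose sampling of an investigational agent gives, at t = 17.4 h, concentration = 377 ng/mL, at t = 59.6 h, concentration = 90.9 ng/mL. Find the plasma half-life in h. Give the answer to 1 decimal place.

20.6 h

k = ln(C₁/C₂) / (t₂ − t₁) = ln(377/90.9) / (59.6 − 17.4)
  = 1.422 / 42.20 = 0.03370 h⁻¹
t½ = ln2 / k = 0.693147 / 0.03370 = 20.57 h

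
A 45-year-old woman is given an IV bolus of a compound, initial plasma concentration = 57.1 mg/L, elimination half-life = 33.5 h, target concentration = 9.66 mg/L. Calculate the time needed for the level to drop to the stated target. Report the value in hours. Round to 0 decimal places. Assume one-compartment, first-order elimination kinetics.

k = ln2 / t½ = 0.693147 / 33.5 = 0.02069 h⁻¹
t = ln(C₀ / C) / k = ln(57.10 / 9.66) / 0.02069
  = ln(5.911) / 0.02069 = 1.777 / 0.02069 = 85.89 h

86 h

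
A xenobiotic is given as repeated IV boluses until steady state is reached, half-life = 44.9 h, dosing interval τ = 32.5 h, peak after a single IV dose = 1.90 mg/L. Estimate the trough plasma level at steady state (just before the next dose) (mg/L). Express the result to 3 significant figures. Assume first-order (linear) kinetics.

k = ln2 / t½ = 0.693147 / 44.9 = 0.01544 h⁻¹
e^(−kτ) = e^(−0.01544 × 32.5) = 0.6054
Accumulation ratio R = 1 / (1 − e^(−kτ)) = 1 / (1 − 0.6054) = 2.534
Steady-state trough = C₀ × R × e^(−kτ) = 1.90 × 2.534 × 0.6054 = 2.915 mg/L

2.92 mg/L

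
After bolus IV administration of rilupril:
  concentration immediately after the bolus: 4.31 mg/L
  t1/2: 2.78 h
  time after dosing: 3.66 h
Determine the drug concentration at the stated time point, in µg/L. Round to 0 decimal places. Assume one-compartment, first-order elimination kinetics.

k = ln2 / t½ = 0.693147 / 2.78 = 0.2493 h⁻¹
C = C₀ · e^(−k·t) = 4.310 × e^(−0.2493 × 3.66)
  = 4.310 × 0.4015 = 1.730 mg/L
Convert: 1.730 mg/L × 1000 = 1730 µg/L

1730 µg/L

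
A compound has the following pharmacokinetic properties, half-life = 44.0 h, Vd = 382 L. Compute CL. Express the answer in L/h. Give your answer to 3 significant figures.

6.02 L/h

k = ln2 / t½ = 0.693147 / 44.0 = 0.01575 h⁻¹
CL = k × Vd = 0.01575 × 382 = 6.017 L/h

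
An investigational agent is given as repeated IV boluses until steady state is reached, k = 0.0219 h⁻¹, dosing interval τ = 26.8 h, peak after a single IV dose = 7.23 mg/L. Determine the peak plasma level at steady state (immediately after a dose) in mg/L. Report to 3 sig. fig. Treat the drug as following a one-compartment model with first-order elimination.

16.3 mg/L

e^(−kτ) = e^(−0.02190 × 26.8) = 0.5560
Accumulation ratio R = 1 / (1 − e^(−kτ)) = 1 / (1 − 0.5560) = 2.252
Steady-state peak = C₀ × R = 7.23 × 2.252 = 16.28 mg/L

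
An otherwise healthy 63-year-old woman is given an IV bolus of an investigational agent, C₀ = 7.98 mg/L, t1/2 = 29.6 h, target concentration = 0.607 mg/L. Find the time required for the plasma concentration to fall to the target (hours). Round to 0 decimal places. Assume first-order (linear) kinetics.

110 h

k = ln2 / t½ = 0.693147 / 29.6 = 0.02342 h⁻¹
t = ln(C₀ / C) / k = ln(7.980 / 0.607) / 0.02342
  = ln(13.15) / 0.02342 = 2.576 / 0.02342 = 110.0 h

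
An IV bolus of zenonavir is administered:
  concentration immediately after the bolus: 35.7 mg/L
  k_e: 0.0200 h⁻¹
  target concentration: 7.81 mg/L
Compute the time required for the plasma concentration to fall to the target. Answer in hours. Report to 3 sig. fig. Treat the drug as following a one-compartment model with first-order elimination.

t = ln(C₀ / C) / k = ln(35.70 / 7.81) / 0.02000
  = ln(4.571) / 0.02000 = 1.520 / 0.02000 = 76.00 h

76.0 h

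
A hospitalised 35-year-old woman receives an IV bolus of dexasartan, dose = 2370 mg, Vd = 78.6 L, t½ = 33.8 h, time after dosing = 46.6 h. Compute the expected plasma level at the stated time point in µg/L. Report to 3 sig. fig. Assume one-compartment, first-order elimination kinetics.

C₀ = Dose / Vd = 2370 / 78.6 = 30.15 mg/L
k = ln2 / t½ = 0.693147 / 33.8 = 0.02051 h⁻¹
C = C₀ · e^(−k·t) = 30.15 × e^(−0.02051 × 46.6)
  = 30.15 × 0.3845 = 11.59 mg/L
Convert: 11.59 mg/L × 1000 = 11590 µg/L

11600 µg/L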